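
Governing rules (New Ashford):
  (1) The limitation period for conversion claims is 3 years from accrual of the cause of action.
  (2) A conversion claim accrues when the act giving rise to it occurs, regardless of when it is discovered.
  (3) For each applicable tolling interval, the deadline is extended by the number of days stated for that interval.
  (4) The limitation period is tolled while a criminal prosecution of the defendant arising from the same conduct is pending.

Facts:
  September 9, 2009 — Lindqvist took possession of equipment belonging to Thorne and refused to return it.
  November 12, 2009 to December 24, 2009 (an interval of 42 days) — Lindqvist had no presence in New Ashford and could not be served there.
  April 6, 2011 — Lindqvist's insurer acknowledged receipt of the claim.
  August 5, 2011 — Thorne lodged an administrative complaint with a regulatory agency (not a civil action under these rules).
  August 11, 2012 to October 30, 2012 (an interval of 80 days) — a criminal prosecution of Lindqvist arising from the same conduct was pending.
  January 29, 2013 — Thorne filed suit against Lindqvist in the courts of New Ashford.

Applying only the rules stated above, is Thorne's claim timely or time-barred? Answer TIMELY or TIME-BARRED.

The claim accrued on September 9, 2009, when the wrongful act occurred.
The untolled deadline — 3 years after September 9, 2009 — is September 9, 2012.
Because the pending criminal prosecution ran from August 11, 2012 to October 30, 2012, the deadline is extended by 80 days to November 28, 2012.
The defendant's absence from the jurisdiction from November 12, 2009 to December 24, 2009 does not toll the period, because no stated rule makes the defendant's absence a tolling event.
None of the other events listed affects the running of the period under the stated rules.
Filing on January 29, 2013 missed the November 28, 2012 deadline — the action is time-barred.

TIME-BARRED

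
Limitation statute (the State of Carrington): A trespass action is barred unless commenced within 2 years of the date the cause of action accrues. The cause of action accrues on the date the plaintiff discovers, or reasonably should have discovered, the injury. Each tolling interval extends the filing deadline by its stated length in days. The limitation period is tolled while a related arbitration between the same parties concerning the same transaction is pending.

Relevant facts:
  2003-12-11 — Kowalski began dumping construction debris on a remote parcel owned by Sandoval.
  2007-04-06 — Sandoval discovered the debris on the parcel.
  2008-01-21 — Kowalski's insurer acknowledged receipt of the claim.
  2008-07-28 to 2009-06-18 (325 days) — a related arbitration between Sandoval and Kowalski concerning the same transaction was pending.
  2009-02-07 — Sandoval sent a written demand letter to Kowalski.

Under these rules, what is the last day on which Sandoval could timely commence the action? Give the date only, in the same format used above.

2010-02-25

Under the discovery rule, the claim accrued on 2007-04-06, when Sandoval discovered the injury — not on the 2003-12-11 date of the underlying act.
The untolled deadline — 2 years after 2007-04-06 — is 2009-04-06.
The period was tolled for 325 days by the pending related arbitration (2008-07-28 to 2009-06-18), pushing the deadline to 2010-02-25.
None of the other events listed affects the running of the period under the stated rules.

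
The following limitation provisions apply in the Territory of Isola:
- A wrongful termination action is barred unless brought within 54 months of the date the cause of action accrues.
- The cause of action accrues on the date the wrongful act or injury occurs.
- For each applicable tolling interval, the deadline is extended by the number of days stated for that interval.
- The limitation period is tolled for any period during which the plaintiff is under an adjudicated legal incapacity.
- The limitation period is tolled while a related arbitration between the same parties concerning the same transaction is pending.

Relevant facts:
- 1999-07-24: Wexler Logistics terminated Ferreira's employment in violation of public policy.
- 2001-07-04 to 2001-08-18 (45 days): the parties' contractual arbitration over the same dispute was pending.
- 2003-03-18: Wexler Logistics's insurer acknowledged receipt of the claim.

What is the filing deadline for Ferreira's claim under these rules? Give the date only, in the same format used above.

The limitation period began to run on 1999-07-24.
The untolled deadline — 54 months after 1999-07-24 — is 2004-01-24.
Because the pending related arbitration ran from 2001-07-04 to 2001-08-18, the deadline is extended by 45 days to 2004-03-09.
The other events in the timeline have no effect on the limitation period under the stated rules.

2004-03-09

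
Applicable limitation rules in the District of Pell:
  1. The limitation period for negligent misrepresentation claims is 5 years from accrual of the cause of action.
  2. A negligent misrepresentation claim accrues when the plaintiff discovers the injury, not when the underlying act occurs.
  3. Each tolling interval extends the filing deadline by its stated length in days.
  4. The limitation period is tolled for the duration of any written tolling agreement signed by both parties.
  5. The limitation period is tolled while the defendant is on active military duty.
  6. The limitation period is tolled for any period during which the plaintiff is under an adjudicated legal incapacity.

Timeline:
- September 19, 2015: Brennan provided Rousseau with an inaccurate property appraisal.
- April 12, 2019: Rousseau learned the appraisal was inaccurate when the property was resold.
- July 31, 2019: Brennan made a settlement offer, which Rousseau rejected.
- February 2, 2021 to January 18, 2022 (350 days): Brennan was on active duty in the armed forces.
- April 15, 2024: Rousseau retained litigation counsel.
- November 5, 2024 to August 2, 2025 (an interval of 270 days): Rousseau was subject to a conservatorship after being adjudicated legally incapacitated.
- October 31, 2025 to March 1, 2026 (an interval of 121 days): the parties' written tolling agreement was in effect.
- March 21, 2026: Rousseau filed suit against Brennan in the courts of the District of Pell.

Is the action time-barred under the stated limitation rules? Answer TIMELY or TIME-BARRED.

TIMELY

The claim did not accrue until Rousseau discovered the injury on April 12, 2019; the September 19, 2015 act date does not start the clock under the stated rule.
5 years from April 12, 2019 is April 12, 2024.
The defendant's active military service from February 2, 2021 to January 18, 2022 tolled the period for 350 days, extending the deadline to March 28, 2025.
Because the plaintiff's legal incapacity ran from November 5, 2024 to August 2, 2025, the deadline is extended by 270 days to December 23, 2025.
The written tolling agreement from October 31, 2025 to March 1, 2026 tolled the period for 121 days, extending the deadline to April 23, 2026.
The other events in the timeline have no effect on the limitation period under the stated rules.
The March 21, 2026 filing precedes the April 23, 2026 deadline; the claim is timely.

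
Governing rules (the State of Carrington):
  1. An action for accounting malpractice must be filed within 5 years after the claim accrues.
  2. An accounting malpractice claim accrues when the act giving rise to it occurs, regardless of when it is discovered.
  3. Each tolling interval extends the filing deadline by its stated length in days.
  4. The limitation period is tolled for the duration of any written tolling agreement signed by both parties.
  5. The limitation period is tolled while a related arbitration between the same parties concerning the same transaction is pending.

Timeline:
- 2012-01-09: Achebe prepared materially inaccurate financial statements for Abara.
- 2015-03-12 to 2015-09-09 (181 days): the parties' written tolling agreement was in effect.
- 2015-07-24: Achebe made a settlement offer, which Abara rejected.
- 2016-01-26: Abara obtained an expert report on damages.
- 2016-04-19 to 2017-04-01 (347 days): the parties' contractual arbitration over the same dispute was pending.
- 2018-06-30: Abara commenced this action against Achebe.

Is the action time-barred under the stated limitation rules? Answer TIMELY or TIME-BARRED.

TIME-BARRED

The claim accrued on 2012-01-09, when the wrongful act occurred.
The untolled deadline — 5 years after 2012-01-09 — is 2017-01-09.
The written tolling agreement from 2015-03-12 to 2015-09-09 tolled the period for 181 days, extending the deadline to 2017-07-09.
The period was tolled for 347 days by the pending related arbitration (2016-04-19 to 2017-04-01), pushing the deadline to 2018-06-21.
The other events in the timeline have no effect on the limitation period under the stated rules.
Abara filed on 2018-06-30, after the 2018-06-21 deadline, so the action is time-barred.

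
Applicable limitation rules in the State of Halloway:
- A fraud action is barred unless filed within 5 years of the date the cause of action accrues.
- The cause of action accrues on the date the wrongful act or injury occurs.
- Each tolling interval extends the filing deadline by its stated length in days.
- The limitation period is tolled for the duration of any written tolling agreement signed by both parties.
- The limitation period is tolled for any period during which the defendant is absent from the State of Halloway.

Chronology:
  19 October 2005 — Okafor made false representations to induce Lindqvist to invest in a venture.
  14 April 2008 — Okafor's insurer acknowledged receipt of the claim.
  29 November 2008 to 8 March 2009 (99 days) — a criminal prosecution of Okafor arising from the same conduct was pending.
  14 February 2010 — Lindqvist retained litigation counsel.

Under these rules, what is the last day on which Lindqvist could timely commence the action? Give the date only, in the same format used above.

The cause of action accrued on 19 October 2005, the date of the act.
The untolled deadline — 5 years after 19 October 2005 — is 19 October 2010.
No stated provision tolls the period for a criminal prosecution, so the interval from 29 November 2008 to 8 March 2009 has no effect on the deadline.
The other events in the timeline have no effect on the limitation period under the stated rules.

19 October 2010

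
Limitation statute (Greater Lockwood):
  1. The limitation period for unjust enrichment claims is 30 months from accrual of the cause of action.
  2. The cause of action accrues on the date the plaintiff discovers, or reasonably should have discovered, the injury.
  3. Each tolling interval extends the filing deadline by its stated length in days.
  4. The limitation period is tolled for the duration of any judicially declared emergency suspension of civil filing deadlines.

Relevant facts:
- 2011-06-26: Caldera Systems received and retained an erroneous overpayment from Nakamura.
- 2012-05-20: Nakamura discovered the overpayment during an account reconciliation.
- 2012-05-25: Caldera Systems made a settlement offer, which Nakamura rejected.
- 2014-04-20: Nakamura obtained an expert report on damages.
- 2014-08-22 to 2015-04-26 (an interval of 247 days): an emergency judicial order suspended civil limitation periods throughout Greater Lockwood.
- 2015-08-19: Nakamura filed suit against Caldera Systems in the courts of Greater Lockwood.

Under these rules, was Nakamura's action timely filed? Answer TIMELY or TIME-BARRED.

TIME-BARRED

Under the discovery rule, the claim accrued on 2012-05-20, when Nakamura discovered the injury — not on the 2011-06-26 date of the underlying act.
30 months from 2012-05-20 is 2014-11-20.
The emergency suspension of filing deadlines from 2014-08-22 to 2015-04-26 tolled the period for 247 days, extending the deadline to 2015-07-25.
None of the other events listed affects the running of the period under the stated rules.
Nakamura filed on 2015-08-19, after the 2015-07-25 deadline, so the action is time-barred.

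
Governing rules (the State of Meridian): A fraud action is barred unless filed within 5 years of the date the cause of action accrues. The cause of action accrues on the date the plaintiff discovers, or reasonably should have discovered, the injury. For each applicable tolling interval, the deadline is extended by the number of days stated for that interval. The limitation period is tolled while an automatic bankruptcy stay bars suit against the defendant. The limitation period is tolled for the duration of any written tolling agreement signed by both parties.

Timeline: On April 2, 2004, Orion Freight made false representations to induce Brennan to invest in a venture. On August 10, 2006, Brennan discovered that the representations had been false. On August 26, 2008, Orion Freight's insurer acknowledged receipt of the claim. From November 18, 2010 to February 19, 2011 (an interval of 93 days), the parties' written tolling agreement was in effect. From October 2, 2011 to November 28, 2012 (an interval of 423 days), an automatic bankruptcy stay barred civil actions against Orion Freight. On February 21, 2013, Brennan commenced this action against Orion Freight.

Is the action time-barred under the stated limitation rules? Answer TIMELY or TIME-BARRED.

TIME-BARRED

Accrual is tied to discovery, so the period began on August 10, 2006 rather than on April 2, 2004 when the act occurred.
The untolled deadline — 5 years after August 10, 2006 — is August 10, 2011.
Because the written tolling agreement ran from November 18, 2010 to February 19, 2011, the deadline is extended by 93 days to November 11, 2011.
Because the automatic bankruptcy stay ran from October 2, 2011 to November 28, 2012, the deadline is extended by 423 days to January 7, 2013.
None of the other events listed affects the running of the period under the stated rules.
Filing on February 21, 2013 missed the January 7, 2013 deadline — the action is time-barred.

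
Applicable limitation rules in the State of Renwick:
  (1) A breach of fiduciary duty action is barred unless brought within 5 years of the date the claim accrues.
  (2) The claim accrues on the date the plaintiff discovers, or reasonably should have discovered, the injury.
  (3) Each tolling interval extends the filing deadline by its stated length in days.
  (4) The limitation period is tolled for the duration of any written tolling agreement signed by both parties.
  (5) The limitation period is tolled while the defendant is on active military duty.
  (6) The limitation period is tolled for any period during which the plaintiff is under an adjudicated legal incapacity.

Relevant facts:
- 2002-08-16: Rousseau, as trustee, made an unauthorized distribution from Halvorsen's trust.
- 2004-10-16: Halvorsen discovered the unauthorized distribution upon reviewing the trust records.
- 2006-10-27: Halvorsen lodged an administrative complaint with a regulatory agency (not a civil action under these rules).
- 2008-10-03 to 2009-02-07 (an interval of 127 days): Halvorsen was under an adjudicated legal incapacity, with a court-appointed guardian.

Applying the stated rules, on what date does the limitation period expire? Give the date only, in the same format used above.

Accrual is tied to discovery, so the period began on 2004-10-16 rather than on 2002-08-16 when the act occurred.
5 years from 2004-10-16 is 2009-10-16.
Because the plaintiff's legal incapacity ran from 2008-10-03 to 2009-02-07, the deadline is extended by 127 days to 2010-02-20.
The other events in the timeline have no effect on the limitation period under the stated rules.

2010-02-20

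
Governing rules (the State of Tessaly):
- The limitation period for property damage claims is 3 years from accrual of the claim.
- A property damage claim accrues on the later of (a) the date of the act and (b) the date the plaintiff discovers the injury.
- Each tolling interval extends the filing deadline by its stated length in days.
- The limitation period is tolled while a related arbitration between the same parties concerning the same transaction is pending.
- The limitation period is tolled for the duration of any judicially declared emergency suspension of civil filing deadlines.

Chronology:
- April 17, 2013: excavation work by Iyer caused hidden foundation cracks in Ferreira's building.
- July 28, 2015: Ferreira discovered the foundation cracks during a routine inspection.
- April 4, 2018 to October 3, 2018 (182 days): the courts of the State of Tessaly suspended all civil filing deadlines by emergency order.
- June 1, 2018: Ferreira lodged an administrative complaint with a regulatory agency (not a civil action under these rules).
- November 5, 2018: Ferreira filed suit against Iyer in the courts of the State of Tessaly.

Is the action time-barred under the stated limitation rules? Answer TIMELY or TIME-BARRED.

TIMELY

Taking the later of the act (April 17, 2013) and discovery (July 28, 2015), the claim accrued on July 28, 2015.
Adding the 3 years base period to July 28, 2015 gives a deadline of July 28, 2018, before any tolling.
Because the emergency suspension of filing deadlines ran from April 4, 2018 to October 3, 2018, the deadline is extended by 182 days to January 26, 2019.
None of the other events listed affects the running of the period under the stated rules.
The November 5, 2018 filing precedes the January 26, 2019 deadline; the claim is timely.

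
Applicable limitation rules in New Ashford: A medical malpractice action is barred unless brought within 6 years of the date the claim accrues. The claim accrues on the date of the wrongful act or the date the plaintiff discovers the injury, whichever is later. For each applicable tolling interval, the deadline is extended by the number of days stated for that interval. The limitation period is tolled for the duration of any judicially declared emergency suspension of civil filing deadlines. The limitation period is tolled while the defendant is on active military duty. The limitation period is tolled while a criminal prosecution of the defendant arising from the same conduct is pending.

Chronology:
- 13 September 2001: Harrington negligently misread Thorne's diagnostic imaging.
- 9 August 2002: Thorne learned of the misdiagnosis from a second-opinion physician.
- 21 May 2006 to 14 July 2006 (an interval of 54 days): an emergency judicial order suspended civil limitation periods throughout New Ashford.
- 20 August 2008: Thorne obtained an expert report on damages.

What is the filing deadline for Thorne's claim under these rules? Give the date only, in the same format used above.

2 October 2008

The claim accrued on 9 August 2002 — the later of the 13 September 2001 act and the 9 August 2002 discovery.
6 years from 9 August 2002 is 9 August 2008.
The emergency suspension of filing deadlines from 21 May 2006 to 14 July 2006 tolled the period for 54 days, extending the deadline to 2 October 2008.
None of the other events listed affects the running of the period under the stated rules.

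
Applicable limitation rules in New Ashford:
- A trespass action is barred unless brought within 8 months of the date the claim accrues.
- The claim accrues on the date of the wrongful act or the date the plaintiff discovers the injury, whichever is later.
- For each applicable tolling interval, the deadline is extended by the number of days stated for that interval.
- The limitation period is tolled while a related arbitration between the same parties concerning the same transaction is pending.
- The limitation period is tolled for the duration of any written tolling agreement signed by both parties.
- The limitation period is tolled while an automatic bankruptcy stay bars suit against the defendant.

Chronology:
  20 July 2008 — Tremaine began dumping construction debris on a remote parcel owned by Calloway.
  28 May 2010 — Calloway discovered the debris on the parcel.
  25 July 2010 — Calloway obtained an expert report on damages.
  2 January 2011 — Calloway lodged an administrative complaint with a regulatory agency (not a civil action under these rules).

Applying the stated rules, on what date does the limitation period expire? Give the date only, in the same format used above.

Taking the later of the act (20 July 2008) and discovery (28 May 2010), the claim accrued on 28 May 2010.
Adding the 8 months base period to 28 May 2010 gives a deadline of 28 January 2011, before any tolling.
Nothing else in the chronology tolls or restarts the period.

28 January 2011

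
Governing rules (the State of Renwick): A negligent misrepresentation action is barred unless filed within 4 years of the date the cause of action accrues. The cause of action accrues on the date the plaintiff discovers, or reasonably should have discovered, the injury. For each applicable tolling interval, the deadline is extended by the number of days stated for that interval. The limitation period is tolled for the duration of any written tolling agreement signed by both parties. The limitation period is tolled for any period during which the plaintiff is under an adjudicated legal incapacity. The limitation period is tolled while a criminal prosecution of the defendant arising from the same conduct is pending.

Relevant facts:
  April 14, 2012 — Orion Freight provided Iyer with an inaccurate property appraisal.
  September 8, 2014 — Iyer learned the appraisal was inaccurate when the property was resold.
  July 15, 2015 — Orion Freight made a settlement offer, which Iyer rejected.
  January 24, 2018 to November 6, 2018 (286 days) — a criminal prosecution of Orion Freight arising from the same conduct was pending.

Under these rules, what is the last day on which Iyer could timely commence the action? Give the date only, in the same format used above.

June 21, 2019

The claim did not accrue until Iyer discovered the injury on September 8, 2014; the April 14, 2012 act date does not start the clock under the stated rule.
4 years from September 8, 2014 is September 8, 2018.
Because the pending criminal prosecution ran from January 24, 2018 to November 6, 2018, the deadline is extended by 286 days to June 21, 2019.
Nothing else in the chronology tolls or restarts the period.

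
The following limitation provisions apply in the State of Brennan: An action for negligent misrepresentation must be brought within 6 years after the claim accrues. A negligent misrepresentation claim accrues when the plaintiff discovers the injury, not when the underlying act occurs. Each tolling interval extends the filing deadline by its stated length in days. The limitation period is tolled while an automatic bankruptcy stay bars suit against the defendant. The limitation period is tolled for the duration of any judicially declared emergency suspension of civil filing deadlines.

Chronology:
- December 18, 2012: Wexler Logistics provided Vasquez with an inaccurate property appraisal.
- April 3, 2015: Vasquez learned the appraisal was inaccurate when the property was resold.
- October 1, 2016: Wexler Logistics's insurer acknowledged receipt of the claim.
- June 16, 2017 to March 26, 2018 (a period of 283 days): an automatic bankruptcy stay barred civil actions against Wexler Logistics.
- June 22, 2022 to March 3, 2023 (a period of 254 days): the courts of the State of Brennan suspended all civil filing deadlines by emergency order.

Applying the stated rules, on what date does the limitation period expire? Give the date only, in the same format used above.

January 11, 2022

Under the discovery rule, the claim accrued on April 3, 2015, when Vasquez discovered the injury — not on the December 18, 2012 date of the underlying act.
Adding the 6 years base period to April 3, 2015 gives a deadline of April 3, 2021, before any tolling.
The period was tolled for 283 days by the automatic bankruptcy stay (June 16, 2017 to March 26, 2018), pushing the deadline to January 11, 2022.
The emergency suspension of filing deadlines from June 22, 2022 to March 3, 2023 began after the period had already run on January 11, 2022, so it has no tolling effect.
None of the other events listed affects the running of the period under the stated rules.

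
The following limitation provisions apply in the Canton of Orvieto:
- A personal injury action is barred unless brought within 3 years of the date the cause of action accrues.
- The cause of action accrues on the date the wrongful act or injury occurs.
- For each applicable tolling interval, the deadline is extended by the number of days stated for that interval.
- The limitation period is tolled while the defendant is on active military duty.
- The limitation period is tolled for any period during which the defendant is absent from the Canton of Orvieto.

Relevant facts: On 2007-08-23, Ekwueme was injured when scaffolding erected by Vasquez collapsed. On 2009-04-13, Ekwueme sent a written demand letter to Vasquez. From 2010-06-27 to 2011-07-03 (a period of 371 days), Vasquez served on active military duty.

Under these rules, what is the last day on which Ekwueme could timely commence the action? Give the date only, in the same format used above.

2011-08-29

The cause of action accrued on 2007-08-23, the date of the act.
The untolled deadline — 3 years after 2007-08-23 — is 2010-08-23.
Because the defendant's active military service ran from 2010-06-27 to 2011-07-03, the deadline is extended by 371 days to 2011-08-29.
Nothing else in the chronology tolls or restarts the period.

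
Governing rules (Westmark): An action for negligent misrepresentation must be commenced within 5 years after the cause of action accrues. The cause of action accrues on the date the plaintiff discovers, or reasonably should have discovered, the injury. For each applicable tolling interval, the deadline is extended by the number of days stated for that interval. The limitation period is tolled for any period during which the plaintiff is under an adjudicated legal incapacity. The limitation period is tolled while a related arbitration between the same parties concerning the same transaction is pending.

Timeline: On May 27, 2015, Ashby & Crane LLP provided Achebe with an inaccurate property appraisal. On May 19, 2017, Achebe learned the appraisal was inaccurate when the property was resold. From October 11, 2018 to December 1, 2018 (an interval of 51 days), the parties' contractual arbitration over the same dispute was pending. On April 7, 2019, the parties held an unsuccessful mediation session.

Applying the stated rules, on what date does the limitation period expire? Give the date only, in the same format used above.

Accrual is tied to discovery, so the period began on May 19, 2017 rather than on May 27, 2015 when the act occurred.
The untolled deadline — 5 years after May 19, 2017 — is May 19, 2022.
The pending related arbitration from October 11, 2018 to December 1, 2018 tolled the period for 51 days, extending the deadline to July 9, 2022.
None of the other events listed affects the running of the period under the stated rules.

July 9, 2022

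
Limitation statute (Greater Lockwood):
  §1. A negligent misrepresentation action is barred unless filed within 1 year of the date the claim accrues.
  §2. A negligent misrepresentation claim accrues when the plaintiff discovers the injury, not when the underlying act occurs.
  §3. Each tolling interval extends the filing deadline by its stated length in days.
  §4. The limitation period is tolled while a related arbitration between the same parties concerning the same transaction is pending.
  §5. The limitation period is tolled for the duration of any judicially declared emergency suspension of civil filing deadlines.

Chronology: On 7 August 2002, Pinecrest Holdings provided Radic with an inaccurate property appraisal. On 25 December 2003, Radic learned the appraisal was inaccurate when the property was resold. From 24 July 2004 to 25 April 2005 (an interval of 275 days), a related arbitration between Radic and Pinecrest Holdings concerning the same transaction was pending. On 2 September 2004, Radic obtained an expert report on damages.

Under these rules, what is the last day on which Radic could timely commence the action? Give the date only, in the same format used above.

26 September 2005

Accrual is tied to discovery, so the period began on 25 December 2003 rather than on 7 August 2002 when the act occurred.
1 year from 25 December 2003 is 25 December 2004.
Because the pending related arbitration ran from 24 July 2004 to 25 April 2005, the deadline is extended by 275 days to 26 September 2005.
The other events in the timeline have no effect on the limitation period under the stated rules.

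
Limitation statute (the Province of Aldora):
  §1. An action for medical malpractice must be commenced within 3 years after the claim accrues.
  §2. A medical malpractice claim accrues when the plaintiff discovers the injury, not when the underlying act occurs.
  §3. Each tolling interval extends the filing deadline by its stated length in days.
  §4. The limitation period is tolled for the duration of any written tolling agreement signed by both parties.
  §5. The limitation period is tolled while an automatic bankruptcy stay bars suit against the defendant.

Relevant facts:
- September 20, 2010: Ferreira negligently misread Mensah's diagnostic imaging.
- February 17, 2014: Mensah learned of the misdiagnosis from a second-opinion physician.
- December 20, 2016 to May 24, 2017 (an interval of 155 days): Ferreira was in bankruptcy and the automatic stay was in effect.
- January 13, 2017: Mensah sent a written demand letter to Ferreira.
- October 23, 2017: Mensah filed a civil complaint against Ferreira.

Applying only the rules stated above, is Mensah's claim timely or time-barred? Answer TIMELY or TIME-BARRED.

Under the discovery rule, the claim accrued on February 17, 2014, when Mensah discovered the injury — not on the September 20, 2010 date of the underlying act.
The untolled deadline — 3 years after February 17, 2014 — is February 17, 2017.
The automatic bankruptcy stay from December 20, 2016 to May 24, 2017 tolled the period for 155 days, extending the deadline to July 22, 2017.
None of the other events listed affects the running of the period under the stated rules.
The October 23, 2017 filing falls after the July 22, 2017 deadline; the claim is time-barred.

TIME-BARRED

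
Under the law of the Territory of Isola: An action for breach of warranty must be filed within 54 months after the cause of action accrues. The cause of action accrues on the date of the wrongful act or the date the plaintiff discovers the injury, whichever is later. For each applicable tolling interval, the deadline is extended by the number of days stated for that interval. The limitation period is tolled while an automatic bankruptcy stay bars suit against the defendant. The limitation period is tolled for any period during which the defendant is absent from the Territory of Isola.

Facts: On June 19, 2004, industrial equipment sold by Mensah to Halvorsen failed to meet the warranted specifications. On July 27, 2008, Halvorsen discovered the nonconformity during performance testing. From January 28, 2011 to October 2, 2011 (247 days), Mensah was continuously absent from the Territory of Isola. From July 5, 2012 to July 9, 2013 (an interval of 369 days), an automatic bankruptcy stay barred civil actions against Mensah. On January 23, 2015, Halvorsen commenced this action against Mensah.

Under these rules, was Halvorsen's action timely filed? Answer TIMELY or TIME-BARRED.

Taking the later of the act (June 19, 2004) and discovery (July 27, 2008), the claim accrued on July 27, 2008.
Adding the 54 months base period to July 27, 2008 gives a deadline of January 27, 2013, before any tolling.
Because the defendant's absence from the jurisdiction ran from January 28, 2011 to October 2, 2011, the deadline is extended by 247 days to October 1, 2013.
The automatic bankruptcy stay from July 5, 2012 to July 9, 2013 tolled the period for 369 days, extending the deadline to October 5, 2014.
Halvorsen filed on January 23, 2015, after the October 5, 2014 deadline, so the action is time-barred.

TIME-BARRED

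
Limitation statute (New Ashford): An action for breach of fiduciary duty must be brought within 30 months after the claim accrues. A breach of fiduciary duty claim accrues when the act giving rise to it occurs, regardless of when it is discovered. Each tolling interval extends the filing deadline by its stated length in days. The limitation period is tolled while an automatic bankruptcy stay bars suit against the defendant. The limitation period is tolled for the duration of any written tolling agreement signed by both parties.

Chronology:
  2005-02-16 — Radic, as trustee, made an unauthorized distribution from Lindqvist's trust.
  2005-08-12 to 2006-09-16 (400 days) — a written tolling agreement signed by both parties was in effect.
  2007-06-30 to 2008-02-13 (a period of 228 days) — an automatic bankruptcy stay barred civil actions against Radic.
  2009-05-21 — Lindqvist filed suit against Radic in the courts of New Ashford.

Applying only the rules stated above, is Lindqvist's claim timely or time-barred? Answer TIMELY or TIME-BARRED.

TIME-BARRED

The limitation period began to run on 2005-02-16.
30 months from 2005-02-16 is 2007-08-16.
Because the written tolling agreement ran from 2005-08-12 to 2006-09-16, the deadline is extended by 400 days to 2008-09-19.
Because the automatic bankruptcy stay ran from 2007-06-30 to 2008-02-13, the deadline is extended by 228 days to 2009-05-05.
Filing on 2009-05-21 missed the 2009-05-05 deadline — the action is time-barred.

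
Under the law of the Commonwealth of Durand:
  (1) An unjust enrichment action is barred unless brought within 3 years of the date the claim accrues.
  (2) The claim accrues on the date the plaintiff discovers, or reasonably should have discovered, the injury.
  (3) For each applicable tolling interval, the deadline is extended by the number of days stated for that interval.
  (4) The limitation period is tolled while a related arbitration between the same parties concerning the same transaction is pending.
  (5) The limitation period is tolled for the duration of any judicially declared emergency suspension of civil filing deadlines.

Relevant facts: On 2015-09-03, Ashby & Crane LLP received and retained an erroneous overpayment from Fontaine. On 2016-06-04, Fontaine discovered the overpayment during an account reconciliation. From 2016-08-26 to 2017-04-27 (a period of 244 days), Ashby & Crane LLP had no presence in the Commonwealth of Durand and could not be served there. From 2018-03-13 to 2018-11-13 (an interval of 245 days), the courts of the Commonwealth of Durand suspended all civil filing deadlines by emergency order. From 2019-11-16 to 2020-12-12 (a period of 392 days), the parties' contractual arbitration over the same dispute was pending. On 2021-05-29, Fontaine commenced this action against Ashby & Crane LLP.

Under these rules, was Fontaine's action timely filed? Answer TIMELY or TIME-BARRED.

TIME-BARRED

Accrual is tied to discovery, so the period began on 2016-06-04 rather than on 2015-09-03 when the act occurred.
The untolled deadline — 3 years after 2016-06-04 — is 2019-06-04.
Because the emergency suspension of filing deadlines ran from 2018-03-13 to 2018-11-13, the deadline is extended by 245 days to 2020-02-04.
The period was tolled for 392 days by the pending related arbitration (2019-11-16 to 2020-12-12), pushing the deadline to 2021-03-02.
No stated provision tolls the period for the defendant's absence, so the interval from 2016-08-26 to 2017-04-27 has no effect on the deadline.
Filing on 2021-05-29 missed the 2021-03-02 deadline — the action is time-barred.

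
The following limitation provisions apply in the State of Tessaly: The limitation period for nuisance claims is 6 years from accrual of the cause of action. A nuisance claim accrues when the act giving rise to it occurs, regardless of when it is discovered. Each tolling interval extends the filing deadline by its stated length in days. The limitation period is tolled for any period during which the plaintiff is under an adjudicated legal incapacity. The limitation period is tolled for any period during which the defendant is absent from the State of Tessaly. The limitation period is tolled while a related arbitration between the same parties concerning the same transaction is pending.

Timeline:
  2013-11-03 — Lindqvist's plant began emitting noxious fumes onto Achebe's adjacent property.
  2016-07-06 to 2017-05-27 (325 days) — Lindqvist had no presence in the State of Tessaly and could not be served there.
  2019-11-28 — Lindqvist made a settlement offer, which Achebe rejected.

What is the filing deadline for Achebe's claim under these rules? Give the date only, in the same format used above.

The cause of action accrued on 2013-11-03, the date of the act.
Adding the 6 years base period to 2013-11-03 gives a deadline of 2019-11-03, before any tolling.
Because the defendant's absence from the jurisdiction ran from 2016-07-06 to 2017-05-27, the deadline is extended by 325 days to 2020-09-23.
The other events in the timeline have no effect on the limitation period under the stated rules.

2020-09-23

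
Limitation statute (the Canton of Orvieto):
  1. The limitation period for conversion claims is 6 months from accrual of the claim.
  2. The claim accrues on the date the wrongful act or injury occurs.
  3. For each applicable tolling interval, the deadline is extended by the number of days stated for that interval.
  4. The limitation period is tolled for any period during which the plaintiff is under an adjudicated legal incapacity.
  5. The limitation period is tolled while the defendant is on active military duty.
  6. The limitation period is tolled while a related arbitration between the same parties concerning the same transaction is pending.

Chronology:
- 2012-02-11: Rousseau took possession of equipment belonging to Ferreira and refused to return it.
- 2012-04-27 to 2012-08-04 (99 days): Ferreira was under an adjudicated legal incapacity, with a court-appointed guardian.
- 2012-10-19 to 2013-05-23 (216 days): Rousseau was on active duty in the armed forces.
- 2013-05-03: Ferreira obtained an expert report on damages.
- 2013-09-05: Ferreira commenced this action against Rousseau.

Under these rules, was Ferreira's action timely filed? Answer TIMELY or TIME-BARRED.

The claim accrued on 2012-02-11, when the wrongful act occurred.
Adding the 6 months base period to 2012-02-11 gives a deadline of 2012-08-11, before any tolling.
The period was tolled for 99 days by the plaintiff's legal incapacity (2012-04-27 to 2012-08-04), pushing the deadline to 2012-11-18.
The period was tolled for 216 days by the defendant's active military service (2012-10-19 to 2013-05-23), pushing the deadline to 2013-06-22.
Nothing else in the chronology tolls or restarts the period.
The 2013-09-05 filing falls after the 2013-06-22 deadline; the claim is time-barred.

TIME-BARRED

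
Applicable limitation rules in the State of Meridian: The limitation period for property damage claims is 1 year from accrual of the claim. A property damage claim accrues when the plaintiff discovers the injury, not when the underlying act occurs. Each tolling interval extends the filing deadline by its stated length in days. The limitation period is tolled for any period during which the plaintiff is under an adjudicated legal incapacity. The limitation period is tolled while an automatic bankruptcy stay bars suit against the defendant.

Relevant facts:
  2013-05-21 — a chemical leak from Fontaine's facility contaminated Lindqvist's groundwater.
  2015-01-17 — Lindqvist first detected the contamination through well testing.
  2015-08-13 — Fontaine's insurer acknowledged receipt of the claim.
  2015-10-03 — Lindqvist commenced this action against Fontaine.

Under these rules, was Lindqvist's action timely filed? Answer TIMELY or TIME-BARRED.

TIMELY

Under the discovery rule, the claim accrued on 2015-01-17, when Lindqvist discovered the injury — not on the 2013-05-21 date of the underlying act.
The untolled deadline — 1 year after 2015-01-17 — is 2016-01-17.
None of the other events listed affects the running of the period under the stated rules.
The 2015-10-03 filing precedes the 2016-01-17 deadline; the claim is timely.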